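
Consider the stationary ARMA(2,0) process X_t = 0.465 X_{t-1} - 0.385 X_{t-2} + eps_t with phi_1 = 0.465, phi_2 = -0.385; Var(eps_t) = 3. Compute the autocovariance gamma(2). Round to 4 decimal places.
\gamma(2) = -0.9085

Multiply the model equation by X_{t-k} and take expectations. With theta_0 = psi_0 = 1 and psi_j the MA(infinity) weights, this gives
  gamma(k) - sum_i phi_i gamma(k-i) = c_k,
  c_k = sigma^2 * sum_{j=k..q} theta_j psi_{j-k}   (c_k = 0 for k > q),
using gamma(-m) = gamma(m).
Pure AR (q = 0): c_0 = sigma^2 = 3, c_k = 0 for k >= 1.
Equations for k = 0, 1, 2 (AR order 2, c_2 = 0):
  (E0) gamma(0) = phi_1 gamma(1) + phi_2 gamma(2) + c_0
  (E1) gamma(1) = phi_1 gamma(0) + phi_2 gamma(1) + c_1
  (E2) gamma(2) = phi_1 gamma(1) + phi_2 gamma(0)
From (E1): gamma(1) = A gamma(0) + B with
  A = phi_1 / (1 - phi_2) = 0.465 / 1.385 = 0.33574,   B = c_1 / (1 - phi_2) = 0 / 1.385 = 0.
Insert (E2) into (E0): gamma(0) (1 - phi_2^2) = phi_1 (1 + phi_2) gamma(1) + c_0.
  phi_1 (1 + phi_2) = (0.465)(0.615) = 0.285975,   1 - phi_2^2 = 0.851775.
Replace gamma(1) by A gamma(0) + B and collect gamma(0):
  gamma(0) [0.851775 - (0.285975)(0.33574)] = c_0 = 3
  gamma(0) * 0.755762 = 3
  gamma(0) = 3 / 0.755762 = 3.969505.
  gamma(1) = A gamma(0) = (0.33574)(3.969505) = 1.332722.
  gamma(2) = phi_1 gamma(1) + phi_2 gamma(0) = (0.465)(1.332722) + (-0.385)(3.969505) = -0.908544.
Therefore gamma(2) = -0.9085 (to 4 decimal places).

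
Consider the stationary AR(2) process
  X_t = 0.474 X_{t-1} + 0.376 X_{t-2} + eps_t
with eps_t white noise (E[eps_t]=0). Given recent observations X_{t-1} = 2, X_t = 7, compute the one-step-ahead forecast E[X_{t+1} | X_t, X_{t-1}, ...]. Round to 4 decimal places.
E[X_{t+1} \mid \mathcal F_t] = 4.0700

For an AR(p) model X_t = c + sum_i phi_i X_{t-i} + eps_t, the
one-step-ahead conditional mean is
  E[X_{t+1} | X_t, ...] = c + sum_i phi_i X_{t+1-i}.
Substitute known values:
  E[X_{t+1} | ...] = (0.474) * (7) + (0.376) * (2)
                   = 4.0700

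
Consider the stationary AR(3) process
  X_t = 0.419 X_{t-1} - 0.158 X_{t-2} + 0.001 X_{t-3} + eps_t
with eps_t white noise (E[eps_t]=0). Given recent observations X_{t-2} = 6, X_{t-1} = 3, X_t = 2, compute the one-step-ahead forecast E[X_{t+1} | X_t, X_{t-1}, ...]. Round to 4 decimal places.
E[X_{t+1} \mid \mathcal F_t] = 0.3700

For an AR(p) model X_t = c + sum_i phi_i X_{t-i} + eps_t, the
one-step-ahead conditional mean is
  E[X_{t+1} | X_t, ...] = c + sum_i phi_i X_{t+1-i}.
Substitute known values:
  E[X_{t+1} | ...] = (0.419) * (2) + (-0.158) * (3) + (0.001) * (6)
                   = 0.3700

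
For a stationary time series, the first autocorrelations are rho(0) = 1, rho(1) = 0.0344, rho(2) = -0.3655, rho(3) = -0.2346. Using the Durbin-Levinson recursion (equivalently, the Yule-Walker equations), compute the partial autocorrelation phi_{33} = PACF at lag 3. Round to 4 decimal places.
\phi_{33} = -0.2370

The PACF at lag k is phi_{kk}, the last component of the solution
to the Yule-Walker system G_k phi = r_k where
  (G_k)_{ij} = rho(|i - j|), (r_k)_i = rho(i), i,j = 1..k.
Equivalently, Durbin-Levinson gives phi_{kk} iteratively:
  phi_{11} = rho(1)
  phi_{kk} = [rho(k) - sum_{j=1..k-1} phi_{k-1,j} rho(k-j)]
            / [1 - sum_{j=1..k-1} phi_{k-1,j} rho(j)],
  phi_{k,j} = phi_{k-1,j} - phi_{kk} phi_{k-1,k-j},  j = 1..k-1.
Step k = 1:
  phi_11 = rho(1) = 0.0344.
Step k = 2:
  phi_22 = [rho(2) - phi_11 rho(1)] / [1 - phi_11 rho(1)] = [-0.3655 - (0.0344)(0.0344)] / [1 - (0.0344)(0.0344)]
         = -0.36668336 / 0.99881664 = -0.367118.
  Update: phi_21 = phi_11 - phi_22 phi_11 = 0.0344 - (-0.367118)(0.0344) = 0.047029.
Step k = 3:
  phi_33 = [rho(3) - phi_21 rho(2) - phi_22 rho(1)] / [1 - phi_21 rho(1) - phi_22 rho(2)]
    numerator   = -0.2346 - (0.047029)(-0.3655) - (-0.367118)(0.0344) = -0.2047821
    denominator = 1 - (0.047029)(0.0344) - (-0.367118)(-0.3655) = 0.86420065
  phi_33 = -0.2047821 / 0.86420065 = -0.237.
Therefore phi_{33} = -0.2370.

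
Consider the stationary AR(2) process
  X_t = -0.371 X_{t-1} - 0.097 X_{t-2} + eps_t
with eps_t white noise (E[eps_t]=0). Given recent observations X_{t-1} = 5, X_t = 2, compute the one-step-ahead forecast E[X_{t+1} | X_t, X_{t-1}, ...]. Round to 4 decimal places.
E[X_{t+1} \mid \mathcal F_t] = -1.2270

For an AR(p) model X_t = c + sum_i phi_i X_{t-i} + eps_t, the
one-step-ahead conditional mean is
  E[X_{t+1} | X_t, ...] = c + sum_i phi_i X_{t+1-i}.
Substitute known values:
  E[X_{t+1} | ...] = (-0.371) * (2) + (-0.097) * (5)
                   = -1.2270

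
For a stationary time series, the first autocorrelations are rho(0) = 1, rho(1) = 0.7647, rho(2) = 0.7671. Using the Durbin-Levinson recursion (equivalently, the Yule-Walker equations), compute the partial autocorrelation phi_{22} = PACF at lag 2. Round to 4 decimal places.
\phi_{22} = 0.4391

The PACF at lag k is phi_{kk}, the last component of the solution
to the Yule-Walker system G_k phi = r_k where
  (G_k)_{ij} = rho(|i - j|), (r_k)_i = rho(i), i,j = 1..k.
Equivalently, Durbin-Levinson gives phi_{kk} iteratively:
  phi_{11} = rho(1)
  phi_{kk} = [rho(k) - sum_{j=1..k-1} phi_{k-1,j} rho(k-j)]
            / [1 - sum_{j=1..k-1} phi_{k-1,j} rho(j)],
  phi_{k,j} = phi_{k-1,j} - phi_{kk} phi_{k-1,k-j},  j = 1..k-1.
Step k = 1:
  phi_11 = rho(1) = 0.7647.
Step k = 2:
  phi_22 = [rho(2) - phi_11 rho(1)] / [1 - phi_11 rho(1)] = [0.7671 - (0.7647)(0.7647)] / [1 - (0.7647)(0.7647)]
         = 0.18233391 / 0.41523391 = 0.4391.
Therefore phi_{22} = 0.4391.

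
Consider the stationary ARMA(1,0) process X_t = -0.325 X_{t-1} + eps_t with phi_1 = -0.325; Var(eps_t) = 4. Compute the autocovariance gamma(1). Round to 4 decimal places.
\gamma(1) = -1.4535

Multiply the model equation by X_{t-k} and take expectations. With theta_0 = psi_0 = 1 and psi_j the MA(infinity) weights, this gives
  gamma(k) - sum_i phi_i gamma(k-i) = c_k,
  c_k = sigma^2 * sum_{j=k..q} theta_j psi_{j-k}   (c_k = 0 for k > q),
using gamma(-m) = gamma(m).
Pure AR (q = 0): c_0 = sigma^2 = 4, c_k = 0 for k >= 1.
Equations for k = 0 and k = 1 (AR order 1):
  gamma(0) = phi_1 gamma(1) + c_0
  gamma(1) = phi_1 gamma(0) + c_1
Substituting the second into the first: gamma(0) (1 - phi_1^2) = c_0 + phi_1 c_1, so
  gamma(0) = c_0 / (1 - phi_1^2) = 4 / (1 - (-0.325)^2) = 4 / 0.894375 = 4.472397.
  gamma(1) = phi_1 gamma(0) = (-0.325)(4.472397) = -1.453529.
Therefore gamma(1) = -1.4535 (to 4 decimal places).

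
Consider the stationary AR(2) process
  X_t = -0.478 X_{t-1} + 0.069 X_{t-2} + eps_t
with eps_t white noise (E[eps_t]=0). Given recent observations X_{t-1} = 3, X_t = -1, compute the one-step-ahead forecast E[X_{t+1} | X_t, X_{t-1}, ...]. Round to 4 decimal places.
E[X_{t+1} \mid \mathcal F_t] = 0.6850

For an AR(p) model X_t = c + sum_i phi_i X_{t-i} + eps_t, the
one-step-ahead conditional mean is
  E[X_{t+1} | X_t, ...] = c + sum_i phi_i X_{t+1-i}.
Substitute known values:
  E[X_{t+1} | ...] = (-0.478) * (-1) + (0.069) * (3)
                   = 0.6850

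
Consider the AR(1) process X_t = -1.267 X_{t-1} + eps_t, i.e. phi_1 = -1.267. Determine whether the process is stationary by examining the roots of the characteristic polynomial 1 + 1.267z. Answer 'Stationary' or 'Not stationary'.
\text{Not stationary}

The AR(p) characteristic polynomial is P(z) = 1 + 1.267z.
Stationarity requires all roots to lie outside the unit circle, i.e. |z| > 1 for every root.
This is linear in z: 1 + (1.267) z = 0  =>  z = -1/(1.267) = -0.789266,  |z| = 0.789266.
Moduli of all roots: 0.7893.
All moduli strictly greater than 1? No.
Verdict: Not stationary.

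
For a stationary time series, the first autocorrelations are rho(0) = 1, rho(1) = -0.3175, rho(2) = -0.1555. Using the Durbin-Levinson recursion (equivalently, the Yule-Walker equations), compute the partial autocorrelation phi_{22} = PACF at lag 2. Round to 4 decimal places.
\phi_{22} = -0.2850

The PACF at lag k is phi_{kk}, the last component of the solution
to the Yule-Walker system G_k phi = r_k where
  (G_k)_{ij} = rho(|i - j|), (r_k)_i = rho(i), i,j = 1..k.
Equivalently, Durbin-Levinson gives phi_{kk} iteratively:
  phi_{11} = rho(1)
  phi_{kk} = [rho(k) - sum_{j=1..k-1} phi_{k-1,j} rho(k-j)]
            / [1 - sum_{j=1..k-1} phi_{k-1,j} rho(j)],
  phi_{k,j} = phi_{k-1,j} - phi_{kk} phi_{k-1,k-j},  j = 1..k-1.
Step k = 1:
  phi_11 = rho(1) = -0.3175.
Step k = 2:
  phi_22 = [rho(2) - phi_11 rho(1)] / [1 - phi_11 rho(1)] = [-0.1555 - (-0.3175)(-0.3175)] / [1 - (-0.3175)(-0.3175)]
         = -0.25630625 / 0.89919375 = -0.285.
Therefore phi_{22} = -0.2850.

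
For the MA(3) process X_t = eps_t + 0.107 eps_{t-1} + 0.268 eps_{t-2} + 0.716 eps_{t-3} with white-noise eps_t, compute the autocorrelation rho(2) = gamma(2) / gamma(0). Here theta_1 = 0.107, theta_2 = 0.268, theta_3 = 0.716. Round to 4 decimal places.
\rho(2) = 0.2159

For an MA(q) process with theta_0 = 1, the autocovariance is
  gamma(k) = sigma^2 * sum_{i=0..q-k} theta_i * theta_{i+k},
and rho(k) = gamma(k) / gamma(0). Sigma^2 cancels.
  numerator   = (1)*(0.268) + (0.107)*(0.716) = 0.344612.
  denominator = (1)^2 + (0.107)^2 + (0.268)^2 + (0.716)^2 = 1.595929.
  rho(2) = 0.344612 / 1.595929 = 0.2159.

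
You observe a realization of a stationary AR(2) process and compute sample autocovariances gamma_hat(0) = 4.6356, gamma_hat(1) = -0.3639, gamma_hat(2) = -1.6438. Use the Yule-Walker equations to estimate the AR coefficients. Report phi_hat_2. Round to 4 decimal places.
\hat\phi_{2} = -0.3630

The Yule-Walker equations for an AR(p) process read, in matrix form,
  Gamma_p phi = r_p,   with   (Gamma_p)_{ij} = gamma(|i - j|),
                       (r_p)_i = gamma(i),   i,j = 1..p.
Substitute the sample gammas (Toeplitz matrix and right-hand side of size 2):
  Gamma_p = [[4.6356, -0.3639], [-0.3639, 4.6356]]
  r_p     = [-0.3639, -1.6438]
Written out:
  4.6356 phi_1 - 0.3639 phi_2 = -0.3639
  -0.3639 phi_1 + 4.6356 phi_2 = -1.6438
Solve by Cramer's rule:
  det = gamma(0)^2 - gamma(1)^2 = (4.6356)^2 - (-0.3639)^2 = 21.48878736 - 0.13242321 = 21.35636415
  phi_hat_1 = [gamma(1) gamma(0) - gamma(1) gamma(2)] / det = [(-0.3639)(4.6356) - (-0.3639)(-1.6438)] / 21.35636415 = -2.28507366 / 21.35636415 = -0.107
  phi_hat_2 = [gamma(0) gamma(2) - gamma(1)^2] / det = [(4.6356)(-1.6438) - (-0.3639)^2] / 21.35636415 = -7.75242249 / 21.35636415 = -0.363
So phi_hat = [-0.1070, -0.3630].
Therefore phi_hat_2 = -0.3630.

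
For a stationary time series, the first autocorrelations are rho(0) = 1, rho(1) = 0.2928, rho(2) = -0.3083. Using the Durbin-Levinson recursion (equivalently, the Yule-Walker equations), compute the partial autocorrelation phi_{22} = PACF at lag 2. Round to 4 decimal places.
\phi_{22} = -0.4310

The PACF at lag k is phi_{kk}, the last component of the solution
to the Yule-Walker system G_k phi = r_k where
  (G_k)_{ij} = rho(|i - j|), (r_k)_i = rho(i), i,j = 1..k.
Equivalently, Durbin-Levinson gives phi_{kk} iteratively:
  phi_{11} = rho(1)
  phi_{kk} = [rho(k) - sum_{j=1..k-1} phi_{k-1,j} rho(k-j)]
            / [1 - sum_{j=1..k-1} phi_{k-1,j} rho(j)],
  phi_{k,j} = phi_{k-1,j} - phi_{kk} phi_{k-1,k-j},  j = 1..k-1.
Step k = 1:
  phi_11 = rho(1) = 0.2928.
Step k = 2:
  phi_22 = [rho(2) - phi_11 rho(1)] / [1 - phi_11 rho(1)] = [-0.3083 - (0.2928)(0.2928)] / [1 - (0.2928)(0.2928)]
         = -0.39403184 / 0.91426816 = -0.431.
Therefore phi_{22} = -0.4310.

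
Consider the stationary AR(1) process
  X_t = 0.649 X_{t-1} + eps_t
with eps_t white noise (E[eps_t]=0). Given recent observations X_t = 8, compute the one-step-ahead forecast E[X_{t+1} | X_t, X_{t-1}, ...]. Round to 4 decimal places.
E[X_{t+1} \mid \mathcal F_t] = 5.1920

For an AR(p) model X_t = c + sum_i phi_i X_{t-i} + eps_t, the
one-step-ahead conditional mean is
  E[X_{t+1} | X_t, ...] = c + sum_i phi_i X_{t+1-i}.
Substitute known values:
  E[X_{t+1} | ...] = (0.649) * (8)
                   = 5.1920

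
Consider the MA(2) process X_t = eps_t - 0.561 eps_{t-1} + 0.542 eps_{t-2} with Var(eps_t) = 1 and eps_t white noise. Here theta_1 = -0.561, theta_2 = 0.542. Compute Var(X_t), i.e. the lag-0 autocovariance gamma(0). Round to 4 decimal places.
\gamma(0) = 1.6085

For an MA(q) process X_t = eps_t + sum_i theta_i eps_{t-i} with
Var(eps_t) = sigma^2, the variance is
  gamma(0) = sigma^2 * (1 + sum_i theta_i^2).
  sum_i theta_i^2 = (-0.561)^2 + (0.542)^2 = 0.314721 + 0.293764 = 0.608485.
  gamma(0) = 1 * (1 + 0.608485) = 1 * 1.608485 = 1.608485, which rounds to 1.6085.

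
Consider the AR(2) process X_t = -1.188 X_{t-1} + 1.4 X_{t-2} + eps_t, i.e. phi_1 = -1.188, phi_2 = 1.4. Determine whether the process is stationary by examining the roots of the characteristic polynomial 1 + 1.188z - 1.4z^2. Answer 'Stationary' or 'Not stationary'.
\text{Not stationary}

The AR(p) characteristic polynomial is P(z) = 1 + 1.188z - 1.4z^2.
Stationarity requires all roots to lie outside the unit circle, i.e. |z| > 1 for every root.
Set 1 + (1.188) z + (-1.4) z^2 = 0, i.e. a z^2 + b z + c = 0 with a = -1.4, b = 1.188, c = 1.
Discriminant D = b^2 - 4ac = (1.188)^2 - 4*(-1.4)*1 = 1.411344 - (-5.6) = 7.011344.
D >= 0, so the roots are real: z = (-b +/- sqrt(D)) / (2a) = (-1.188 +/- 2.647894) / (-2.8).
  z_1 = (-1.188 + 2.647894) / (-2.8) = -0.5214,   |z_1| = 0.5214.
  z_2 = (-1.188 - 2.647894) / (-2.8) = 1.37,   |z_2| = 1.37.
Moduli of all roots: 0.5214, 1.3700.
All moduli strictly greater than 1? No.
Verdict: Not stationary.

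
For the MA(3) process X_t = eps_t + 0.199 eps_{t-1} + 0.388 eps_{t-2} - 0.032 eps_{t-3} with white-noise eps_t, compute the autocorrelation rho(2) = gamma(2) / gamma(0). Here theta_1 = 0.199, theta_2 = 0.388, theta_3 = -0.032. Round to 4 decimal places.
\rho(2) = 0.3204

For an MA(q) process with theta_0 = 1, the autocovariance is
  gamma(k) = sigma^2 * sum_{i=0..q-k} theta_i * theta_{i+k},
and rho(k) = gamma(k) / gamma(0). Sigma^2 cancels.
  numerator   = (1)*(0.388) + (0.199)*(-0.032) = 0.381632.
  denominator = (1)^2 + (0.199)^2 + (0.388)^2 + (-0.032)^2 = 1.191169.
  rho(2) = 0.381632 / 1.191169 = 0.3204.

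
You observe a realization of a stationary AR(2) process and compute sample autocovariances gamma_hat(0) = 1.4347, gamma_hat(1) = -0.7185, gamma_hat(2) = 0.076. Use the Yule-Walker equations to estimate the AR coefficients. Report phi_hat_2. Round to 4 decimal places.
\hat\phi_{2} = -0.2641

The Yule-Walker equations for an AR(p) process read, in matrix form,
  Gamma_p phi = r_p,   with   (Gamma_p)_{ij} = gamma(|i - j|),
                       (r_p)_i = gamma(i),   i,j = 1..p.
Substitute the sample gammas (Toeplitz matrix and right-hand side of size 2):
  Gamma_p = [[1.4347, -0.7185], [-0.7185, 1.4347]]
  r_p     = [-0.7185, 0.076]
Written out:
  1.4347 phi_1 - 0.7185 phi_2 = -0.7185
  -0.7185 phi_1 + 1.4347 phi_2 = 0.076
Solve by Cramer's rule:
  det = gamma(0)^2 - gamma(1)^2 = (1.4347)^2 - (-0.7185)^2 = 2.05836409 - 0.51624225 = 1.54212184
  phi_hat_1 = [gamma(1) gamma(0) - gamma(1) gamma(2)] / det = [(-0.7185)(1.4347) - (-0.7185)(0.076)] / 1.54212184 = -0.97622595 / 1.54212184 = -0.633
  phi_hat_2 = [gamma(0) gamma(2) - gamma(1)^2] / det = [(1.4347)(0.076) - (-0.7185)^2] / 1.54212184 = -0.40720505 / 1.54212184 = -0.2641
So phi_hat = [-0.6330, -0.2641].
Therefore phi_hat_2 = -0.2641.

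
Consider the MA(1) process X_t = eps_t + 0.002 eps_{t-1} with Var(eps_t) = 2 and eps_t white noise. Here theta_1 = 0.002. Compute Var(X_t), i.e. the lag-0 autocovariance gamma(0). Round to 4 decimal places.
\gamma(0) = 2.0000

For an MA(q) process X_t = eps_t + sum_i theta_i eps_{t-i} with
Var(eps_t) = sigma^2, the variance is
  gamma(0) = sigma^2 * (1 + sum_i theta_i^2).
  sum_i theta_i^2 = (0.002)^2 = 0.000004.
  gamma(0) = 2 * (1 + 0.000004) = 2 * 1.000004 = 2.000008, which rounds to 2.0000.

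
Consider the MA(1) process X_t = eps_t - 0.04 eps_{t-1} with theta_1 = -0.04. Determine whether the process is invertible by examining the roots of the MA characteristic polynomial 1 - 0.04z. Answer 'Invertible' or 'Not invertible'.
\text{Invertible}

The MA(q) characteristic polynomial is P(z) = 1 - 0.04z.
Invertibility requires all roots to lie outside the unit circle, i.e. |z| > 1 for every root.
This is linear in z: 1 + (-0.04) z = 0  =>  z = -1/(-0.04) = 25,  |z| = 25.
Moduli of all roots: 25.0000.
All moduli strictly greater than 1? Yes.
Verdict: Invertible.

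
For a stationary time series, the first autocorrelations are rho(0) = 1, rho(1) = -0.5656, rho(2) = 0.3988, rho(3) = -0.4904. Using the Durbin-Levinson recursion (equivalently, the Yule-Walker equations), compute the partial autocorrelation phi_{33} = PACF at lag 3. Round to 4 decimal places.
\phi_{33} = -0.3359

The PACF at lag k is phi_{kk}, the last component of the solution
to the Yule-Walker system G_k phi = r_k where
  (G_k)_{ij} = rho(|i - j|), (r_k)_i = rho(i), i,j = 1..k.
Equivalently, Durbin-Levinson gives phi_{kk} iteratively:
  phi_{11} = rho(1)
  phi_{kk} = [rho(k) - sum_{j=1..k-1} phi_{k-1,j} rho(k-j)]
            / [1 - sum_{j=1..k-1} phi_{k-1,j} rho(j)],
  phi_{k,j} = phi_{k-1,j} - phi_{kk} phi_{k-1,k-j},  j = 1..k-1.
Step k = 1:
  phi_11 = rho(1) = -0.5656.
Step k = 2:
  phi_22 = [rho(2) - phi_11 rho(1)] / [1 - phi_11 rho(1)] = [0.3988 - (-0.5656)(-0.5656)] / [1 - (-0.5656)(-0.5656)]
         = 0.07889664 / 0.68009664 = 0.116008.
  Update: phi_21 = phi_11 - phi_22 phi_11 = -0.5656 - (0.116008)(-0.5656) = -0.499986.
Step k = 3:
  phi_33 = [rho(3) - phi_21 rho(2) - phi_22 rho(1)] / [1 - phi_21 rho(1) - phi_22 rho(2)]
    numerator   = -0.4904 - (-0.499986)(0.3988) - (0.116008)(-0.5656) = -0.22539151
    denominator = 1 - (-0.499986)(-0.5656) - (0.116008)(0.3988) = 0.670944
  phi_33 = -0.22539151 / 0.670944 = -0.3359.
Therefore phi_{33} = -0.3359.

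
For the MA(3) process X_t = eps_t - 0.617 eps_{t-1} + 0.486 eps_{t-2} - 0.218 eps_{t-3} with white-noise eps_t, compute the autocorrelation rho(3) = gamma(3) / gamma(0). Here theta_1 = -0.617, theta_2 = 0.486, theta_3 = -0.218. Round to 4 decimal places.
\rho(3) = -0.1310

For an MA(q) process with theta_0 = 1, the autocovariance is
  gamma(k) = sigma^2 * sum_{i=0..q-k} theta_i * theta_{i+k},
and rho(k) = gamma(k) / gamma(0). Sigma^2 cancels.
  numerator   = (1)*(-0.218) = -0.218.
  denominator = (1)^2 + (-0.617)^2 + (0.486)^2 + (-0.218)^2 = 1.664409.
  rho(3) = -0.218 / 1.664409 = -0.1310.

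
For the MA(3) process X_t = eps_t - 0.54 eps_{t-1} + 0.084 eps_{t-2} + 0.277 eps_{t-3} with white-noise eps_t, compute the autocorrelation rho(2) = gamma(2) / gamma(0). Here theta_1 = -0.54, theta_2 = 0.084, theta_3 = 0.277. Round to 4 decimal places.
\rho(2) = -0.0477

For an MA(q) process with theta_0 = 1, the autocovariance is
  gamma(k) = sigma^2 * sum_{i=0..q-k} theta_i * theta_{i+k},
and rho(k) = gamma(k) / gamma(0). Sigma^2 cancels.
  numerator   = (1)*(0.084) + (-0.54)*(0.277) = -0.06558.
  denominator = (1)^2 + (-0.54)^2 + (0.084)^2 + (0.277)^2 = 1.375385.
  rho(2) = -0.06558 / 1.375385 = -0.0477.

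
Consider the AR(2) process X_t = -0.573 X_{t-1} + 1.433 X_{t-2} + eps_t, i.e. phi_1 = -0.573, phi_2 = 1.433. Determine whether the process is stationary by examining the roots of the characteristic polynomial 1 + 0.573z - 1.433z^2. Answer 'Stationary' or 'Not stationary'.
\text{Not stationary}

The AR(p) characteristic polynomial is P(z) = 1 + 0.573z - 1.433z^2.
Stationarity requires all roots to lie outside the unit circle, i.e. |z| > 1 for every root.
Set 1 + (0.573) z + (-1.433) z^2 = 0, i.e. a z^2 + b z + c = 0 with a = -1.433, b = 0.573, c = 1.
Discriminant D = b^2 - 4ac = (0.573)^2 - 4*(-1.433)*1 = 0.328329 - (-5.732) = 6.060329.
D >= 0, so the roots are real: z = (-b +/- sqrt(D)) / (2a) = (-0.573 +/- 2.461774) / (-2.866).
  z_1 = (-0.573 + 2.461774) / (-2.866) = -0.659,   |z_1| = 0.659.
  z_2 = (-0.573 - 2.461774) / (-2.866) = 1.0589,   |z_2| = 1.0589.
Moduli of all roots: 0.6590, 1.0589.
All moduli strictly greater than 1? No.
Verdict: Not stationary.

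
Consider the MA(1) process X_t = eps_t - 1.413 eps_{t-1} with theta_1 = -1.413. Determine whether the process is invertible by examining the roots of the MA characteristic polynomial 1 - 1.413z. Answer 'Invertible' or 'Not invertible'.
\text{Not invertible}

The MA(q) characteristic polynomial is P(z) = 1 - 1.413z.
Invertibility requires all roots to lie outside the unit circle, i.e. |z| > 1 for every root.
This is linear in z: 1 + (-1.413) z = 0  =>  z = -1/(-1.413) = 0.707714,  |z| = 0.707714.
Moduli of all roots: 0.7077.
All moduli strictly greater than 1? No.
Verdict: Not invertible.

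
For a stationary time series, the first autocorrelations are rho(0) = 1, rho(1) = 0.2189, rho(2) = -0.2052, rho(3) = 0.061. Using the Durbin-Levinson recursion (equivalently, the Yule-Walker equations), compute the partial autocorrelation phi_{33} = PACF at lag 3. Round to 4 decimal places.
\phi_{33} = 0.1990

The PACF at lag k is phi_{kk}, the last component of the solution
to the Yule-Walker system G_k phi = r_k where
  (G_k)_{ij} = rho(|i - j|), (r_k)_i = rho(i), i,j = 1..k.
Equivalently, Durbin-Levinson gives phi_{kk} iteratively:
  phi_{11} = rho(1)
  phi_{kk} = [rho(k) - sum_{j=1..k-1} phi_{k-1,j} rho(k-j)]
            / [1 - sum_{j=1..k-1} phi_{k-1,j} rho(j)],
  phi_{k,j} = phi_{k-1,j} - phi_{kk} phi_{k-1,k-j},  j = 1..k-1.
Step k = 1:
  phi_11 = rho(1) = 0.2189.
Step k = 2:
  phi_22 = [rho(2) - phi_11 rho(1)] / [1 - phi_11 rho(1)] = [-0.2052 - (0.2189)(0.2189)] / [1 - (0.2189)(0.2189)]
         = -0.25311721 / 0.95208279 = -0.265856.
  Update: phi_21 = phi_11 - phi_22 phi_11 = 0.2189 - (-0.265856)(0.2189) = 0.277096.
Step k = 3:
  phi_33 = [rho(3) - phi_21 rho(2) - phi_22 rho(1)] / [1 - phi_21 rho(1) - phi_22 rho(2)]
    numerator   = 0.061 - (0.277096)(-0.2052) - (-0.265856)(0.2189) = 0.17605603
    denominator = 1 - (0.277096)(0.2189) - (-0.265856)(-0.2052) = 0.88478998
  phi_33 = 0.17605603 / 0.88478998 = 0.199.
Therefore phi_{33} = 0.1990.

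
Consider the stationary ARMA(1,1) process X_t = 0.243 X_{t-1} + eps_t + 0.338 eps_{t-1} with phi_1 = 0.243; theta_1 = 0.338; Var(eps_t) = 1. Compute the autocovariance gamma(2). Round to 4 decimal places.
\gamma(2) = 0.1624

Multiply the model equation by X_{t-k} and take expectations. With theta_0 = psi_0 = 1 and psi_j the MA(infinity) weights, this gives
  gamma(k) - sum_i phi_i gamma(k-i) = c_k,
  c_k = sigma^2 * sum_{j=k..q} theta_j psi_{j-k}   (c_k = 0 for k > q),
using gamma(-m) = gamma(m).
psi-weights needed (psi_j = theta_j + sum_i phi_i psi_{j-i}):
  psi_1 = theta_1 + phi_1 = 0.338 + (0.243) = 0.581
Right-hand sides:
  c_0 = sigma^2 (1 + theta_1 psi_1) = 1 * (1 + (0.338)(0.581)) = 1 * 1.196378 = 1.196378
  c_1 = sigma^2 theta_1 = 1 * (0.338) = 0.338
  c_2 = 0
Equations for k = 0 and k = 1 (AR order 1):
  gamma(0) = phi_1 gamma(1) + c_0
  gamma(1) = phi_1 gamma(0) + c_1
Substituting the second into the first: gamma(0) (1 - phi_1^2) = c_0 + phi_1 c_1, so
  gamma(0) = (c_0 + phi_1 c_1) / (1 - phi_1^2) = (1.196378 + (0.243)(0.338)) / (1 - (0.243)^2) = 1.278512 / 0.940951 = 1.358745.
  gamma(1) = phi_1 gamma(0) + c_1 = (0.243)(1.358745) + (0.338) = 0.668175.
For k = 2 (> q): gamma(2) = phi_1 gamma(1) = (0.243)(0.668175) = 0.162367.
Therefore gamma(2) = 0.1624 (to 4 decimal places).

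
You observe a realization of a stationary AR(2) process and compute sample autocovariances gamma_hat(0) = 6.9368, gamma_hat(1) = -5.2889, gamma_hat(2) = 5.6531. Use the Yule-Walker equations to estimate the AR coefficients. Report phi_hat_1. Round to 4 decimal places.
\hat\phi_{1} = -0.3370

The Yule-Walker equations for an AR(p) process read, in matrix form,
  Gamma_p phi = r_p,   with   (Gamma_p)_{ij} = gamma(|i - j|),
                       (r_p)_i = gamma(i),   i,j = 1..p.
Substitute the sample gammas (Toeplitz matrix and right-hand side of size 2):
  Gamma_p = [[6.9368, -5.2889], [-5.2889, 6.9368]]
  r_p     = [-5.2889, 5.6531]
Written out:
  6.9368 phi_1 - 5.2889 phi_2 = -5.2889
  -5.2889 phi_1 + 6.9368 phi_2 = 5.6531
Solve by Cramer's rule:
  det = gamma(0)^2 - gamma(1)^2 = (6.9368)^2 - (-5.2889)^2 = 48.11919424 - 27.97246321 = 20.14673103
  phi_hat_1 = [gamma(1) gamma(0) - gamma(1) gamma(2)] / det = [(-5.2889)(6.9368) - (-5.2889)(5.6531)] / 20.14673103 = -6.78936093 / 20.14673103 = -0.337
  phi_hat_2 = [gamma(0) gamma(2) - gamma(1)^2] / det = [(6.9368)(5.6531) - (-5.2889)^2] / 20.14673103 = 11.24196087 / 20.14673103 = 0.558
So phi_hat = [-0.3370, 0.5580].
Therefore phi_hat_1 = -0.3370.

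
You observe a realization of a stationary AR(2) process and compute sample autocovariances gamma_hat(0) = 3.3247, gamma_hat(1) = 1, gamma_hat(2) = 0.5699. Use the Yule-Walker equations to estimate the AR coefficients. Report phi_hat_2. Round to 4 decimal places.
\hat\phi_{2} = 0.0890

The Yule-Walker equations for an AR(p) process read, in matrix form,
  Gamma_p phi = r_p,   with   (Gamma_p)_{ij} = gamma(|i - j|),
                       (r_p)_i = gamma(i),   i,j = 1..p.
Substitute the sample gammas (Toeplitz matrix and right-hand side of size 2):
  Gamma_p = [[3.3247, 1.0], [1.0, 3.3247]]
  r_p     = [1.0, 0.5699]
Written out:
  3.3247 phi_1 + 1 phi_2 = 1
  1 phi_1 + 3.3247 phi_2 = 0.5699
Solve by Cramer's rule:
  det = gamma(0)^2 - gamma(1)^2 = (3.3247)^2 - (1)^2 = 11.05363009 - 1 = 10.05363009
  phi_hat_1 = [gamma(1) gamma(0) - gamma(1) gamma(2)] / det = [(1)(3.3247) - (1)(0.5699)] / 10.05363009 = 2.7548 / 10.05363009 = 0.274
  phi_hat_2 = [gamma(0) gamma(2) - gamma(1)^2] / det = [(3.3247)(0.5699) - (1)^2] / 10.05363009 = 0.89474653 / 10.05363009 = 0.089
So phi_hat = [0.2740, 0.0890].
Therefore phi_hat_2 = 0.0890.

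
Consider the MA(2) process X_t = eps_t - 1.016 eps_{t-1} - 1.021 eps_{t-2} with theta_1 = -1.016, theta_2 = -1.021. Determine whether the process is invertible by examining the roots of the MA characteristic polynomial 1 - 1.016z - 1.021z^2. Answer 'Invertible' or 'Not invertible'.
\text{Not invertible}

The MA(q) characteristic polynomial is P(z) = 1 - 1.016z - 1.021z^2.
Invertibility requires all roots to lie outside the unit circle, i.e. |z| > 1 for every root.
Set 1 + (-1.016) z + (-1.021) z^2 = 0, i.e. a z^2 + b z + c = 0 with a = -1.021, b = -1.016, c = 1.
Discriminant D = b^2 - 4ac = (-1.016)^2 - 4*(-1.021)*1 = 1.032256 - (-4.084) = 5.116256.
D >= 0, so the roots are real: z = (-b +/- sqrt(D)) / (2a) = (1.016 +/- 2.261914) / (-2.042).
  z_1 = (1.016 + 2.261914) / (-2.042) = -1.6052,   |z_1| = 1.6052.
  z_2 = (1.016 - 2.261914) / (-2.042) = 0.6101,   |z_2| = 0.6101.
Moduli of all roots: 1.6052, 0.6101.
All moduli strictly greater than 1? No.
Verdict: Not invertible.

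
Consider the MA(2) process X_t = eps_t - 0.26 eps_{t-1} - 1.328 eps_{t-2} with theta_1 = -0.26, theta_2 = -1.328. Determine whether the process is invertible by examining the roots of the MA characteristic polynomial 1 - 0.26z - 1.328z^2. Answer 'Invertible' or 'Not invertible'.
\text{Not invertible}

The MA(q) characteristic polynomial is P(z) = 1 - 0.26z - 1.328z^2.
Invertibility requires all roots to lie outside the unit circle, i.e. |z| > 1 for every root.
Set 1 + (-0.26) z + (-1.328) z^2 = 0, i.e. a z^2 + b z + c = 0 with a = -1.328, b = -0.26, c = 1.
Discriminant D = b^2 - 4ac = (-0.26)^2 - 4*(-1.328)*1 = 0.0676 - (-5.312) = 5.3796.
D >= 0, so the roots are real: z = (-b +/- sqrt(D)) / (2a) = (0.26 +/- 2.319396) / (-2.656).
  z_1 = (0.26 + 2.319396) / (-2.656) = -0.9712,   |z_1| = 0.9712.
  z_2 = (0.26 - 2.319396) / (-2.656) = 0.7754,   |z_2| = 0.7754.
Moduli of all roots: 0.9712, 0.7754.
All moduli strictly greater than 1? No.
Verdict: Not invertible.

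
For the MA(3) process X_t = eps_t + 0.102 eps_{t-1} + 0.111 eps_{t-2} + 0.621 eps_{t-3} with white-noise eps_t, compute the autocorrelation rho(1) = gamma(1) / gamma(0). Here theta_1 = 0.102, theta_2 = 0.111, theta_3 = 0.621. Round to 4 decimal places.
\rho(1) = 0.1294

For an MA(q) process with theta_0 = 1, the autocovariance is
  gamma(k) = sigma^2 * sum_{i=0..q-k} theta_i * theta_{i+k},
and rho(k) = gamma(k) / gamma(0). Sigma^2 cancels.
  numerator   = (1)*(0.102) + (0.102)*(0.111) + (0.111)*(0.621) = 0.182253.
  denominator = (1)^2 + (0.102)^2 + (0.111)^2 + (0.621)^2 = 1.408366.
  rho(1) = 0.182253 / 1.408366 = 0.1294.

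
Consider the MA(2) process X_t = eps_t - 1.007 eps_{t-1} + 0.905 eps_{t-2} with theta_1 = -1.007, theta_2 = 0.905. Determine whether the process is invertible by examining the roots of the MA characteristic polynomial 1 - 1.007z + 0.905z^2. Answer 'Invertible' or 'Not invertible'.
\text{Invertible}

The MA(q) characteristic polynomial is P(z) = 1 - 1.007z + 0.905z^2.
Invertibility requires all roots to lie outside the unit circle, i.e. |z| > 1 for every root.
Set 1 + (-1.007) z + (0.905) z^2 = 0, i.e. a z^2 + b z + c = 0 with a = 0.905, b = -1.007, c = 1.
Discriminant D = b^2 - 4ac = (-1.007)^2 - 4*(0.905)*1 = 1.014049 - (3.62) = -2.605951.
D < 0, so the roots are the complex-conjugate pair z = (-b +/- i sqrt(-D)) / (2a) = 0.5564 +/- 0.8919i.
For a conjugate pair |z|^2 = z * conj(z) = (product of roots) = c/a = 1/(0.905) = 1.104972, so |z| = sqrt(1.104972) = 1.0512 for both roots.
Moduli of all roots: 1.0512, 1.0512.
All moduli strictly greater than 1? Yes.
Verdict: Invertible.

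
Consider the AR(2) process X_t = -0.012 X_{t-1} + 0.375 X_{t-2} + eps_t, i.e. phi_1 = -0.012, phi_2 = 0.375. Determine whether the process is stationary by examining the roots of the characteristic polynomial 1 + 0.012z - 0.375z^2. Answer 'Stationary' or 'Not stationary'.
\text{Stationary}

The AR(p) characteristic polynomial is P(z) = 1 + 0.012z - 0.375z^2.
Stationarity requires all roots to lie outside the unit circle, i.e. |z| > 1 for every root.
Set 1 + (0.012) z + (-0.375) z^2 = 0, i.e. a z^2 + b z + c = 0 with a = -0.375, b = 0.012, c = 1.
Discriminant D = b^2 - 4ac = (0.012)^2 - 4*(-0.375)*1 = 0.000144 - (-1.5) = 1.500144.
D >= 0, so the roots are real: z = (-b +/- sqrt(D)) / (2a) = (-0.012 +/- 1.224804) / (-0.75).
  z_1 = (-0.012 + 1.224804) / (-0.75) = -1.6171,   |z_1| = 1.6171.
  z_2 = (-0.012 - 1.224804) / (-0.75) = 1.6491,   |z_2| = 1.6491.
Moduli of all roots: 1.6171, 1.6491.
All moduli strictly greater than 1? Yes.
Verdict: Stationary.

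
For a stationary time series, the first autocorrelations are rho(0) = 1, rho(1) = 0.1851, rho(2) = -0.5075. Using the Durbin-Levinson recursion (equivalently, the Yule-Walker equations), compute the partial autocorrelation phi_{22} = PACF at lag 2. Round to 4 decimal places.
\phi_{22} = -0.5610

The PACF at lag k is phi_{kk}, the last component of the solution
to the Yule-Walker system G_k phi = r_k where
  (G_k)_{ij} = rho(|i - j|), (r_k)_i = rho(i), i,j = 1..k.
Equivalently, Durbin-Levinson gives phi_{kk} iteratively:
  phi_{11} = rho(1)
  phi_{kk} = [rho(k) - sum_{j=1..k-1} phi_{k-1,j} rho(k-j)]
            / [1 - sum_{j=1..k-1} phi_{k-1,j} rho(j)],
  phi_{k,j} = phi_{k-1,j} - phi_{kk} phi_{k-1,k-j},  j = 1..k-1.
Step k = 1:
  phi_11 = rho(1) = 0.1851.
Step k = 2:
  phi_22 = [rho(2) - phi_11 rho(1)] / [1 - phi_11 rho(1)] = [-0.5075 - (0.1851)(0.1851)] / [1 - (0.1851)(0.1851)]
         = -0.54176201 / 0.96573799 = -0.561.
Therefore phi_{22} = -0.5610.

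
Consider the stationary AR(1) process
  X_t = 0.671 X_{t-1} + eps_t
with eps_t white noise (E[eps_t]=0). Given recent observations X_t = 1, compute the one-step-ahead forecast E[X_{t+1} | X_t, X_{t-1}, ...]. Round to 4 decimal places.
E[X_{t+1} \mid \mathcal F_t] = 0.6710

For an AR(p) model X_t = c + sum_i phi_i X_{t-i} + eps_t, the
one-step-ahead conditional mean is
  E[X_{t+1} | X_t, ...] = c + sum_i phi_i X_{t+1-i}.
Substitute known values:
  E[X_{t+1} | ...] = (0.671) * (1)
                   = 0.6710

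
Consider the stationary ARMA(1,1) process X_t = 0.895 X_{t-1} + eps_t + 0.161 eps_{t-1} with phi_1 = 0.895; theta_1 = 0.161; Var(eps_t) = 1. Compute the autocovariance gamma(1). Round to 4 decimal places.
\gamma(1) = 6.0719

Multiply the model equation by X_{t-k} and take expectations. With theta_0 = psi_0 = 1 and psi_j the MA(infinity) weights, this gives
  gamma(k) - sum_i phi_i gamma(k-i) = c_k,
  c_k = sigma^2 * sum_{j=k..q} theta_j psi_{j-k}   (c_k = 0 for k > q),
using gamma(-m) = gamma(m).
psi-weights needed (psi_j = theta_j + sum_i phi_i psi_{j-i}):
  psi_1 = theta_1 + phi_1 = 0.161 + (0.895) = 1.056
Right-hand sides:
  c_0 = sigma^2 (1 + theta_1 psi_1) = 1 * (1 + (0.161)(1.056)) = 1 * 1.170016 = 1.170016
  c_1 = sigma^2 theta_1 = 1 * (0.161) = 0.161
  c_2 = 0
Equations for k = 0 and k = 1 (AR order 1):
  gamma(0) = phi_1 gamma(1) + c_0
  gamma(1) = phi_1 gamma(0) + c_1
Substituting the second into the first: gamma(0) (1 - phi_1^2) = c_0 + phi_1 c_1, so
  gamma(0) = (c_0 + phi_1 c_1) / (1 - phi_1^2) = (1.170016 + (0.895)(0.161)) / (1 - (0.895)^2) = 1.314111 / 0.198975 = 6.604403.
  gamma(1) = phi_1 gamma(0) + c_1 = (0.895)(6.604403) + (0.161) = 6.07194.
Therefore gamma(1) = 6.0719 (to 4 decimal places).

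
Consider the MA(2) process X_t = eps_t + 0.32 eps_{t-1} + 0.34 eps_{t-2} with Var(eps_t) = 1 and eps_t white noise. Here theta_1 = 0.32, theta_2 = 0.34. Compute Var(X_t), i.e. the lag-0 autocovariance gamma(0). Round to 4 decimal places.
\gamma(0) = 1.2180

For an MA(q) process X_t = eps_t + sum_i theta_i eps_{t-i} with
Var(eps_t) = sigma^2, the variance is
  gamma(0) = sigma^2 * (1 + sum_i theta_i^2).
  sum_i theta_i^2 = (0.32)^2 + (0.34)^2 = 0.1024 + 0.1156 = 0.218.
  gamma(0) = 1 * (1 + 0.218) = 1 * 1.218 = 1.218, which rounds to 1.2180.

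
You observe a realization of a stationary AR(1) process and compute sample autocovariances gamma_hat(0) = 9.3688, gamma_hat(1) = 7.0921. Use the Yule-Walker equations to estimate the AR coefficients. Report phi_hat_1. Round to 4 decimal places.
\hat\phi_{1} = 0.7570

The Yule-Walker equations for an AR(p) process read, in matrix form,
  Gamma_p phi = r_p,   with   (Gamma_p)_{ij} = gamma(|i - j|),
                       (r_p)_i = gamma(i),   i,j = 1..p.
Substitute the sample gammas (Toeplitz matrix and right-hand side of size 1):
  Gamma_p = [[9.3688]]
  r_p     = [7.0921]
With p = 1 this is the single equation gamma(0) phi_1 = gamma(1):
  phi_hat_1 = gamma(1) / gamma(0) = 7.0921 / 9.3688 = 0.7570.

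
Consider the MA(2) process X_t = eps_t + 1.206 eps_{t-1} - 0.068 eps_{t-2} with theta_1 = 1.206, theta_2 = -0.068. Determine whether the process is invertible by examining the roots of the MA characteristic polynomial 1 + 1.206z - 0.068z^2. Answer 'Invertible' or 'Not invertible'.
\text{Not invertible}

The MA(q) characteristic polynomial is P(z) = 1 + 1.206z - 0.068z^2.
Invertibility requires all roots to lie outside the unit circle, i.e. |z| > 1 for every root.
Set 1 + (1.206) z + (-0.068) z^2 = 0, i.e. a z^2 + b z + c = 0 with a = -0.068, b = 1.206, c = 1.
Discriminant D = b^2 - 4ac = (1.206)^2 - 4*(-0.068)*1 = 1.454436 - (-0.272) = 1.726436.
D >= 0, so the roots are real: z = (-b +/- sqrt(D)) / (2a) = (-1.206 +/- 1.313939) / (-0.136).
  z_1 = (-1.206 + 1.313939) / (-0.136) = -0.7937,   |z_1| = 0.7937.
  z_2 = (-1.206 - 1.313939) / (-0.136) = 18.529,   |z_2| = 18.529.
Moduli of all roots: 0.7937, 18.5290.
All moduli strictly greater than 1? No.
Verdict: Not invertible.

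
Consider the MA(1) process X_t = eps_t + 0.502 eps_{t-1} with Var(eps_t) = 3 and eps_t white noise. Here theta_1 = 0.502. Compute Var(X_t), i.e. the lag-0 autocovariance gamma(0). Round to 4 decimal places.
\gamma(0) = 3.7560

For an MA(q) process X_t = eps_t + sum_i theta_i eps_{t-i} with
Var(eps_t) = sigma^2, the variance is
  gamma(0) = sigma^2 * (1 + sum_i theta_i^2).
  sum_i theta_i^2 = (0.502)^2 = 0.252004.
  gamma(0) = 3 * (1 + 0.252004) = 3 * 1.252004 = 3.756012, which rounds to 3.7560.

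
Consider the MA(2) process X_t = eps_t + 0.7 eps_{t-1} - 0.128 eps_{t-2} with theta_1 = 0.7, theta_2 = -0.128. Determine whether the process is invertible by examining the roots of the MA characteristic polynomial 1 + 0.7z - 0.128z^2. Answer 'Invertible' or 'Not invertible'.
\text{Invertible}

The MA(q) characteristic polynomial is P(z) = 1 + 0.7z - 0.128z^2.
Invertibility requires all roots to lie outside the unit circle, i.e. |z| > 1 for every root.
Set 1 + (0.7) z + (-0.128) z^2 = 0, i.e. a z^2 + b z + c = 0 with a = -0.128, b = 0.7, c = 1.
Discriminant D = b^2 - 4ac = (0.7)^2 - 4*(-0.128)*1 = 0.49 - (-0.512) = 1.002.
D >= 0, so the roots are real: z = (-b +/- sqrt(D)) / (2a) = (-0.7 +/- 1.001) / (-0.256).
  z_1 = (-0.7 + 1.001) / (-0.256) = -1.1758,   |z_1| = 1.1758.
  z_2 = (-0.7 - 1.001) / (-0.256) = 6.6445,   |z_2| = 6.6445.
Moduli of all roots: 1.1758, 6.6445.
All moduli strictly greater than 1? Yes.
Verdict: Invertible.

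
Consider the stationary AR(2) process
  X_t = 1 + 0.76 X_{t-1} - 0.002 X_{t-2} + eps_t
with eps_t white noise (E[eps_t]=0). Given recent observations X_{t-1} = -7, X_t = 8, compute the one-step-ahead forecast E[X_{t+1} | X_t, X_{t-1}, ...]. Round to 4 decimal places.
E[X_{t+1} \mid \mathcal F_t] = 7.0940

For an AR(p) model X_t = c + sum_i phi_i X_{t-i} + eps_t, the
one-step-ahead conditional mean is
  E[X_{t+1} | X_t, ...] = c + sum_i phi_i X_{t+1-i}.
Substitute known values:
  E[X_{t+1} | ...] = 1 + (0.76) * (8) + (-0.002) * (-7)
                   = 7.0940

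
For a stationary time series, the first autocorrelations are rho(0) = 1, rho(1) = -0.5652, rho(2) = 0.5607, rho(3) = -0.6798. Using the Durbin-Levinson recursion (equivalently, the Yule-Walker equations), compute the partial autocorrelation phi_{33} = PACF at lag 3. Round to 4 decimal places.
\phi_{33} = -0.4620

The PACF at lag k is phi_{kk}, the last component of the solution
to the Yule-Walker system G_k phi = r_k where
  (G_k)_{ij} = rho(|i - j|), (r_k)_i = rho(i), i,j = 1..k.
Equivalently, Durbin-Levinson gives phi_{kk} iteratively:
  phi_{11} = rho(1)
  phi_{kk} = [rho(k) - sum_{j=1..k-1} phi_{k-1,j} rho(k-j)]
            / [1 - sum_{j=1..k-1} phi_{k-1,j} rho(j)],
  phi_{k,j} = phi_{k-1,j} - phi_{kk} phi_{k-1,k-j},  j = 1..k-1.
Step k = 1:
  phi_11 = rho(1) = -0.5652.
Step k = 2:
  phi_22 = [rho(2) - phi_11 rho(1)] / [1 - phi_11 rho(1)] = [0.5607 - (-0.5652)(-0.5652)] / [1 - (-0.5652)(-0.5652)]
         = 0.24124896 / 0.68054896 = 0.354492.
  Update: phi_21 = phi_11 - phi_22 phi_11 = -0.5652 - (0.354492)(-0.5652) = -0.364841.
Step k = 3:
  phi_33 = [rho(3) - phi_21 rho(2) - phi_22 rho(1)] / [1 - phi_21 rho(1) - phi_22 rho(2)]
    numerator   = -0.6798 - (-0.364841)(0.5607) - (0.354492)(-0.5652) = -0.27487478
    denominator = 1 - (-0.364841)(-0.5652) - (0.354492)(0.5607) = 0.59502821
  phi_33 = -0.27487478 / 0.59502821 = -0.462.
Therefore phi_{33} = -0.4620.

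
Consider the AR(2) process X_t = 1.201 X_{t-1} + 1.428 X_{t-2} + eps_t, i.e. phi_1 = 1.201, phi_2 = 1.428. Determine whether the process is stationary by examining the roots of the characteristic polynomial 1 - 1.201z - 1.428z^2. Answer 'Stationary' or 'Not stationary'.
\text{Not stationary}

The AR(p) characteristic polynomial is P(z) = 1 - 1.201z - 1.428z^2.
Stationarity requires all roots to lie outside the unit circle, i.e. |z| > 1 for every root.
Set 1 + (-1.201) z + (-1.428) z^2 = 0, i.e. a z^2 + b z + c = 0 with a = -1.428, b = -1.201, c = 1.
Discriminant D = b^2 - 4ac = (-1.201)^2 - 4*(-1.428)*1 = 1.442401 - (-5.712) = 7.154401.
D >= 0, so the roots are real: z = (-b +/- sqrt(D)) / (2a) = (1.201 +/- 2.674771) / (-2.856).
  z_1 = (1.201 + 2.674771) / (-2.856) = -1.3571,   |z_1| = 1.3571.
  z_2 = (1.201 - 2.674771) / (-2.856) = 0.516,   |z_2| = 0.516.
Moduli of all roots: 1.3571, 0.5160.
All moduli strictly greater than 1? No.
Verdict: Not stationary.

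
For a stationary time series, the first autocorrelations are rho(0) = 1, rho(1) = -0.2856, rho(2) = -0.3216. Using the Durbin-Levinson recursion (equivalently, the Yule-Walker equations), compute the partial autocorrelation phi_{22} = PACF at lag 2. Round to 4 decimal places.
\phi_{22} = -0.4390

The PACF at lag k is phi_{kk}, the last component of the solution
to the Yule-Walker system G_k phi = r_k where
  (G_k)_{ij} = rho(|i - j|), (r_k)_i = rho(i), i,j = 1..k.
Equivalently, Durbin-Levinson gives phi_{kk} iteratively:
  phi_{11} = rho(1)
  phi_{kk} = [rho(k) - sum_{j=1..k-1} phi_{k-1,j} rho(k-j)]
            / [1 - sum_{j=1..k-1} phi_{k-1,j} rho(j)],
  phi_{k,j} = phi_{k-1,j} - phi_{kk} phi_{k-1,k-j},  j = 1..k-1.
Step k = 1:
  phi_11 = rho(1) = -0.2856.
Step k = 2:
  phi_22 = [rho(2) - phi_11 rho(1)] / [1 - phi_11 rho(1)] = [-0.3216 - (-0.2856)(-0.2856)] / [1 - (-0.2856)(-0.2856)]
         = -0.40316736 / 0.91843264 = -0.439.
Therefore phi_{22} = -0.4390.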